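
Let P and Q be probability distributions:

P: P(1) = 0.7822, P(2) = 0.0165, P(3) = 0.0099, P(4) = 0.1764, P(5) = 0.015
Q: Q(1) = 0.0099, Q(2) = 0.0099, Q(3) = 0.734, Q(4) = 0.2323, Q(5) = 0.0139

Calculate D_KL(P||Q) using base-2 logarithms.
4.8132 bits

D_KL(P||Q) = Σ P(x) log₂(P(x)/Q(x))

Computing term by term:
  P(1)·log₂(P(1)/Q(1)) = 0.7822·log₂(0.7822/0.0099) = 4.93096
  P(2)·log₂(P(2)/Q(2)) = 0.0165·log₂(0.0165/0.0099) = 0.01216
  P(3)·log₂(P(3)/Q(3)) = 0.0099·log₂(0.0099/0.734) = -0.06150
  P(4)·log₂(P(4)/Q(4)) = 0.1764·log₂(0.1764/0.2323) = -0.07006
  P(5)·log₂(P(5)/Q(5)) = 0.015·log₂(0.015/0.0139) = 0.00165

D_KL(P||Q) = 4.93096 + 0.01216 - 0.06150 - 0.07006 + 0.00165 = 4.81321 ≈ 4.8132 bits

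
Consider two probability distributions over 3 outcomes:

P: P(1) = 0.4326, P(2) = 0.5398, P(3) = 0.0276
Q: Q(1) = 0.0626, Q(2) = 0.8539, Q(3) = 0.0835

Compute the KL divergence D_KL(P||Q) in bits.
0.8052 bits

D_KL(P||Q) = Σ P(x) log₂(P(x)/Q(x))

Computing term by term:
  P(1)·log₂(P(1)/Q(1)) = 0.4326·log₂(0.4326/0.0626) = 1.20643
  P(2)·log₂(P(2)/Q(2)) = 0.5398·log₂(0.5398/0.8539) = -0.35715
  P(3)·log₂(P(3)/Q(3)) = 0.0276·log₂(0.0276/0.0835) = -0.04408

D_KL(P||Q) = 1.20643 - 0.35715 - 0.04408 = 0.80520 ≈ 0.8052 bits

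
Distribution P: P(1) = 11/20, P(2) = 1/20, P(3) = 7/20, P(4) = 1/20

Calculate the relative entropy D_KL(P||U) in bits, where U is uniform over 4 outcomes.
0.5633 bits

U(i) = 1/4 for all i

D_KL(P||U) = Σ P(x) log₂(P(x) / (1/4))
           = Σ P(x) log₂(P(x)) + log₂(4)
           = log₂(4) - H(P)

H(P) = -Σ P(x) log₂(P(x)):
  -P(1)·log₂(P(1)) = -(11/20)·log₂(11/20) = 0.47437
  -P(2)·log₂(P(2)) = -(1/20)·log₂(1/20) = 0.21610
  -P(3)·log₂(P(3)) = -(7/20)·log₂(7/20) = 0.53010
  -P(4)·log₂(P(4)) = -(1/20)·log₂(1/20) = 0.21610
H(P) = 0.47437 + 0.21610 + 0.53010 + 0.21610 = 1.43667 bits

log₂(4) = 2.00000 bits

D_KL(P||U) = 2.00000 - 1.43667 = 0.56333 ≈ 0.5633 bits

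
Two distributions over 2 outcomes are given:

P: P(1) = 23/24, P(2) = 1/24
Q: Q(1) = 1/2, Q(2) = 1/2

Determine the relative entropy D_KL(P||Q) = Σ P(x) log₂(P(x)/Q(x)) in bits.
0.7501 bits

D_KL(P||Q) = Σ P(x) log₂(P(x)/Q(x))

Computing term by term:
  P(1)·log₂(P(1)/Q(1)) = (23/24)·log₂((23/24)/(1/2)) = 0.89949
  P(2)·log₂(P(2)/Q(2)) = (1/24)·log₂((1/24)/(1/2)) = -0.14937

D_KL(P||Q) = 0.89949 - 0.14937 = 0.75012 ≈ 0.7501 bits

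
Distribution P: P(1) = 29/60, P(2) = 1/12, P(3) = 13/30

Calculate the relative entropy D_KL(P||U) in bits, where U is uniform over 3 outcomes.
0.2564 bits

U(i) = 1/3 for all i

D_KL(P||U) = Σ P(x) log₂(P(x) / (1/3))
           = Σ P(x) log₂(P(x)) + log₂(3)
           = log₂(3) - H(P)

H(P) = -Σ P(x) log₂(P(x)):
  -P(1)·log₂(P(1)) = -(29/60)·log₂(29/60) = 0.50697
  -P(2)·log₂(P(2)) = -(1/12)·log₂(1/12) = 0.29875
  -P(3)·log₂(P(3)) = -(13/30)·log₂(13/30) = 0.52280
H(P) = 0.50697 + 0.29875 + 0.52280 = 1.32852 bits

log₂(3) = 1.58496 bits

D_KL(P||U) = 1.58496 - 1.32852 = 0.25644 ≈ 0.2564 bits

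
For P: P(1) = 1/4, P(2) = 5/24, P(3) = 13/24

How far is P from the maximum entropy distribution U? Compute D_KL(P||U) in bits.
0.1344 bits

U(i) = 1/3 for all i

D_KL(P||U) = Σ P(x) log₂(P(x) / (1/3))
           = Σ P(x) log₂(P(x)) + log₂(3)
           = log₂(3) - H(P)

H(P) = -Σ P(x) log₂(P(x)):
  -P(1)·log₂(P(1)) = -(1/4)·log₂(1/4) = 0.50000
  -P(2)·log₂(P(2)) = -(5/24)·log₂(5/24) = 0.47147
  -P(3)·log₂(P(3)) = -(13/24)·log₂(13/24) = 0.47912
H(P) = 0.50000 + 0.47147 + 0.47912 = 1.45059 bits

log₂(3) = 1.58496 bits

D_KL(P||U) = 1.58496 - 1.45059 = 0.13437 ≈ 0.1344 bits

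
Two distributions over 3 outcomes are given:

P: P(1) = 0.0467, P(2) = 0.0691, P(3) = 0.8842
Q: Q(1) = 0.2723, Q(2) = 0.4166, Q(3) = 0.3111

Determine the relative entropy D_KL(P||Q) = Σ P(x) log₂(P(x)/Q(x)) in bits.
1.0346 bits

D_KL(P||Q) = Σ P(x) log₂(P(x)/Q(x))

Computing term by term:
  P(1)·log₂(P(1)/Q(1)) = 0.0467·log₂(0.0467/0.2723) = -0.11879
  P(2)·log₂(P(2)/Q(2)) = 0.0691·log₂(0.0691/0.4166) = -0.17910
  P(3)·log₂(P(3)/Q(3)) = 0.8842·log₂(0.8842/0.3111) = 1.33248

D_KL(P||Q) = -0.11879 - 0.17910 + 1.33248 = 1.03459 ≈ 1.0346 bits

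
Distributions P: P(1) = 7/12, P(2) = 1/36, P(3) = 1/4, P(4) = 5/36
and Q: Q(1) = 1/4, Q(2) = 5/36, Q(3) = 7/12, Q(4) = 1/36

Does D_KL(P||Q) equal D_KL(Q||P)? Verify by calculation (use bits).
D_KL(P||Q) = 0.6655 bits, D_KL(Q||P) = 0.6655 bits. Yes — for this pair D_KL(P||Q) = D_KL(Q||P).

D_KL(P||Q) = Σ P(x) log₂(P(x)/Q(x))

Computing term by term:
  P(1)·log₂(P(1)/Q(1)) = (7/12)·log₂((7/12)/(1/4)) = 0.71306
  P(2)·log₂(P(2)/Q(2)) = (1/36)·log₂((1/36)/(5/36)) = -0.06450
  P(3)·log₂(P(3)/Q(3)) = (1/4)·log₂((1/4)/(7/12)) = -0.30560
  P(4)·log₂(P(4)/Q(4)) = (5/36)·log₂((5/36)/(1/36)) = 0.32249

D_KL(P||Q) = 0.71306 - 0.06450 - 0.30560 + 0.32249 = 0.66545 ≈ 0.6655 bits

D_KL(Q||P) = Σ Q(x) log₂(Q(x)/P(x))

Computing term by term:
  Q(1)·log₂(Q(1)/P(1)) = (1/4)·log₂((1/4)/(7/12)) = -0.30560
  Q(2)·log₂(Q(2)/P(2)) = (5/36)·log₂((5/36)/(1/36)) = 0.32249
  Q(3)·log₂(Q(3)/P(3)) = (7/12)·log₂((7/12)/(1/4)) = 0.71306
  Q(4)·log₂(Q(4)/P(4)) = (1/36)·log₂((1/36)/(5/36)) = -0.06450

D_KL(Q||P) = -0.30560 + 0.32249 + 0.71306 - 0.06450 = 0.66545 ≈ 0.6655 bits

These ARE equal here. Q is P with outcomes relabeled (Q(1) = P(3), Q(2) = P(4), Q(3) = P(1), Q(4) = P(2)) by a relabeling that is its own inverse, so the two sums contain exactly the same terms in a different order. This is a special case — KL divergence is not symmetric in general: D_KL(P||Q) ≠ D_KL(Q||P) for most P, Q.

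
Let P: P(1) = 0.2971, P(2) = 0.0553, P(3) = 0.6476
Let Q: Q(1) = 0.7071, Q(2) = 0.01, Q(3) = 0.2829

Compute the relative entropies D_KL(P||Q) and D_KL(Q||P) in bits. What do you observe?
D_KL(P||Q) = 0.5385 bits, D_KL(Q||P) = 0.5219 bits. The two directions give different values (D_KL(P||Q) exceeds D_KL(Q||P) by 0.0166 bits): KL divergence is asymmetric.

D_KL(P||Q) = Σ P(x) log₂(P(x)/Q(x))

Computing term by term:
  P(1)·log₂(P(1)/Q(1)) = 0.2971·log₂(0.2971/0.7071) = -0.37166
  P(2)·log₂(P(2)/Q(2)) = 0.0553·log₂(0.0553/0.01) = 0.13644
  P(3)·log₂(P(3)/Q(3)) = 0.6476·log₂(0.6476/0.2829) = 0.77376

D_KL(P||Q) = -0.37166 + 0.13644 + 0.77376 = 0.53854 ≈ 0.5385 bits

D_KL(Q||P) = Σ Q(x) log₂(Q(x)/P(x))

Computing term by term:
  Q(1)·log₂(Q(1)/P(1)) = 0.7071·log₂(0.7071/0.2971) = 0.88456
  Q(2)·log₂(Q(2)/P(2)) = 0.01·log₂(0.01/0.0553) = -0.02467
  Q(3)·log₂(Q(3)/P(3)) = 0.2829·log₂(0.2829/0.6476) = -0.33801

D_KL(Q||P) = 0.88456 - 0.02467 - 0.33801 = 0.52188 ≈ 0.5219 bits

These are NOT equal (difference: 0.0166 bits). KL divergence is asymmetric: D_KL(P||Q) ≠ D_KL(Q||P) in general.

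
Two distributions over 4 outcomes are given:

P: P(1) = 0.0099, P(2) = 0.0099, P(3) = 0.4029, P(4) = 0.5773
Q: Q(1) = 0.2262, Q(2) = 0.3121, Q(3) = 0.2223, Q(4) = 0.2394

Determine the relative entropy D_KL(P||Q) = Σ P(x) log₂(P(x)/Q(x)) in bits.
0.9848 bits

D_KL(P||Q) = Σ P(x) log₂(P(x)/Q(x))

Computing term by term:
  P(1)·log₂(P(1)/Q(1)) = 0.0099·log₂(0.0099/0.2262) = -0.04469
  P(2)·log₂(P(2)/Q(2)) = 0.0099·log₂(0.0099/0.3121) = -0.04929
  P(3)·log₂(P(3)/Q(3)) = 0.4029·log₂(0.4029/0.2223) = 0.34565
  P(4)·log₂(P(4)/Q(4)) = 0.5773·log₂(0.5773/0.2394) = 0.73311

D_KL(P||Q) = -0.04469 - 0.04929 + 0.34565 + 0.73311 = 0.98478 ≈ 0.9848 bits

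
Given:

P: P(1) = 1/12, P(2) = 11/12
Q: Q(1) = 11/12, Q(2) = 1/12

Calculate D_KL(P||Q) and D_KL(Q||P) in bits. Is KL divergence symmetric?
D_KL(P||Q) = 2.8829 bits, D_KL(Q||P) = 2.8829 bits. The two values coincide for this particular pair, but no — KL divergence is not symmetric in general.

D_KL(P||Q) = Σ P(x) log₂(P(x)/Q(x))

Computing term by term:
  P(1)·log₂(P(1)/Q(1)) = (1/12)·log₂((1/12)/(11/12)) = -0.28829
  P(2)·log₂(P(2)/Q(2)) = (11/12)·log₂((11/12)/(1/12)) = 3.17115

D_KL(P||Q) = -0.28829 + 3.17115 = 2.88286 ≈ 2.8829 bits

D_KL(Q||P) = Σ Q(x) log₂(Q(x)/P(x))

Computing term by term:
  Q(1)·log₂(Q(1)/P(1)) = (11/12)·log₂((11/12)/(1/12)) = 3.17115
  Q(2)·log₂(Q(2)/P(2)) = (1/12)·log₂((1/12)/(11/12)) = -0.28829

D_KL(Q||P) = 3.17115 - 0.28829 = 2.88286 ≈ 2.8829 bits

These ARE equal here. Q is P with outcomes relabeled (Q(1) = P(2), Q(2) = P(1)) by a relabeling that is its own inverse, so the two sums contain exactly the same terms in a different order. This is a special case — KL divergence is not symmetric in general: D_KL(P||Q) ≠ D_KL(Q||P) for most P, Q.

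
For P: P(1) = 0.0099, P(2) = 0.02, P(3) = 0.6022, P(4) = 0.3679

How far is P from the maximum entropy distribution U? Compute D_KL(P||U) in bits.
0.8498 bits

U(i) = 1/4 for all i

D_KL(P||U) = Σ P(x) log₂(P(x) / (1/4))
           = Σ P(x) log₂(P(x)) + log₂(4)
           = log₂(4) - H(P)

H(P) = -Σ P(x) log₂(P(x)):
  -P(1)·log₂(P(1)) = -(0.0099)·log₂(0.0099) = 0.06592
  -P(2)·log₂(P(2)) = -(0.02)·log₂(0.02) = 0.11288
  -P(3)·log₂(P(3)) = -(0.6022)·log₂(0.6022) = 0.44062
  -P(4)·log₂(P(4)) = -(0.3679)·log₂(0.3679) = 0.53074
H(P) = 0.06592 + 0.11288 + 0.44062 + 0.53074 = 1.15016 bits

log₂(4) = 2.00000 bits

D_KL(P||U) = 2.00000 - 1.15016 = 0.84984 ≈ 0.8498 bits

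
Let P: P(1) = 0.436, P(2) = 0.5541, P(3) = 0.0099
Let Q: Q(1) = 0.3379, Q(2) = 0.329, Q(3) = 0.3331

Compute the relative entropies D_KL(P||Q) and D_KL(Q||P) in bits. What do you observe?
D_KL(P||Q) = 0.5268 bits, D_KL(Q||P) = 1.3179 bits. The two directions give different values (D_KL(Q||P) exceeds D_KL(P||Q) by 0.7911 bits): KL divergence is asymmetric.

D_KL(P||Q) = Σ P(x) log₂(P(x)/Q(x))

Computing term by term:
  P(1)·log₂(P(1)/Q(1)) = 0.436·log₂(0.436/0.3379) = 0.16033
  P(2)·log₂(P(2)/Q(2)) = 0.5541·log₂(0.5541/0.329) = 0.41672
  P(3)·log₂(P(3)/Q(3)) = 0.0099·log₂(0.0099/0.3331) = -0.05022

D_KL(P||Q) = 0.16033 + 0.41672 - 0.05022 = 0.52683 ≈ 0.5268 bits

D_KL(Q||P) = Σ Q(x) log₂(Q(x)/P(x))

Computing term by term:
  Q(1)·log₂(Q(1)/P(1)) = 0.3379·log₂(0.3379/0.436) = -0.12426
  Q(2)·log₂(Q(2)/P(2)) = 0.329·log₂(0.329/0.5541) = -0.24743
  Q(3)·log₂(Q(3)/P(3)) = 0.3331·log₂(0.3331/0.0099) = 1.68961

D_KL(Q||P) = -0.12426 - 0.24743 + 1.68961 = 1.31792 ≈ 1.3179 bits

These are NOT equal (difference: 0.7911 bits). KL divergence is asymmetric: D_KL(P||Q) ≠ D_KL(Q||P) in general.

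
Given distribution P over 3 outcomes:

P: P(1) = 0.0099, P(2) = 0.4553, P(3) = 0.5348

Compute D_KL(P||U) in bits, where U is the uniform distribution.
0.5193 bits

U(i) = 1/3 for all i

D_KL(P||U) = Σ P(x) log₂(P(x) / (1/3))
           = Σ P(x) log₂(P(x)) + log₂(3)
           = log₂(3) - H(P)

H(P) = -Σ P(x) log₂(P(x)):
  -P(1)·log₂(P(1)) = -(0.0099)·log₂(0.0099) = 0.06592
  -P(2)·log₂(P(2)) = -(0.4553)·log₂(0.4553) = 0.51682
  -P(3)·log₂(P(3)) = -(0.5348)·log₂(0.5348) = 0.48289
H(P) = 0.06592 + 0.51682 + 0.48289 = 1.06563 bits

log₂(3) = 1.58496 bits

D_KL(P||U) = 1.58496 - 1.06563 = 0.51933 ≈ 0.5193 bits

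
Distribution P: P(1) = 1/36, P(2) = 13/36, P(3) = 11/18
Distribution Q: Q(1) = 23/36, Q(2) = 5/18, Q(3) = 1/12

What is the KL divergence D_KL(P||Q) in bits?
1.7677 bits

D_KL(P||Q) = Σ P(x) log₂(P(x)/Q(x))

Computing term by term:
  P(1)·log₂(P(1)/Q(1)) = (1/36)·log₂((1/36)/(23/36)) = -0.12565
  P(2)·log₂(P(2)/Q(2)) = (13/36)·log₂((13/36)/(5/18)) = 0.13668
  P(3)·log₂(P(3)/Q(3)) = (11/18)·log₂((11/18)/(1/12)) = 1.75662

D_KL(P||Q) = -0.12565 + 0.13668 + 1.75662 = 1.76765 ≈ 1.7677 bits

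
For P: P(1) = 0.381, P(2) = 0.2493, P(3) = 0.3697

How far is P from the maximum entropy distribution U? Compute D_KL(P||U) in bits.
0.0242 bits

U(i) = 1/3 for all i

D_KL(P||U) = Σ P(x) log₂(P(x) / (1/3))
           = Σ P(x) log₂(P(x)) + log₂(3)
           = log₂(3) - H(P)

H(P) = -Σ P(x) log₂(P(x)):
  -P(1)·log₂(P(1)) = -(0.381)·log₂(0.381) = 0.53040
  -P(2)·log₂(P(2)) = -(0.2493)·log₂(0.2493) = 0.49961
  -P(3)·log₂(P(3)) = -(0.3697)·log₂(0.3697) = 0.53073
H(P) = 0.53040 + 0.49961 + 0.53073 = 1.56074 bits

log₂(3) = 1.58496 bits

D_KL(P||U) = 1.58496 - 1.56074 = 0.02422 ≈ 0.0242 bits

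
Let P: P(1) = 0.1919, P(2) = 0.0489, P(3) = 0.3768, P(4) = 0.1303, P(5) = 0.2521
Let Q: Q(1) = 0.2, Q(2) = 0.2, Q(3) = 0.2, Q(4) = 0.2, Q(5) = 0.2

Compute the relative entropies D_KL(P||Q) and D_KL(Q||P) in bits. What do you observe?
D_KL(P||Q) = 0.2372 bits, D_KL(Q||P) = 0.2924 bits. The two directions give different values (D_KL(Q||P) exceeds D_KL(P||Q) by 0.0552 bits): KL divergence is asymmetric.

D_KL(P||Q) = Σ P(x) log₂(P(x)/Q(x))

Computing term by term:
  P(1)·log₂(P(1)/Q(1)) = 0.1919·log₂(0.1919/0.2) = -0.01145
  P(2)·log₂(P(2)/Q(2)) = 0.0489·log₂(0.0489/0.2) = -0.09937
  P(3)·log₂(P(3)/Q(3)) = 0.3768·log₂(0.3768/0.2) = 0.34432
  P(4)·log₂(P(4)/Q(4)) = 0.1303·log₂(0.1303/0.2) = -0.08055
  P(5)·log₂(P(5)/Q(5)) = 0.2521·log₂(0.2521/0.2) = 0.08420

D_KL(P||Q) = -0.01145 - 0.09937 + 0.34432 - 0.08055 + 0.08420 = 0.23715 ≈ 0.2372 bits

D_KL(Q||P) = Σ Q(x) log₂(Q(x)/P(x))

Computing term by term:
  Q(1)·log₂(Q(1)/P(1)) = 0.2·log₂(0.2/0.1919) = 0.01193
  Q(2)·log₂(Q(2)/P(2)) = 0.2·log₂(0.2/0.0489) = 0.40642
  Q(3)·log₂(Q(3)/P(3)) = 0.2·log₂(0.2/0.3768) = -0.18276
  Q(4)·log₂(Q(4)/P(4)) = 0.2·log₂(0.2/0.1303) = 0.12363
  Q(5)·log₂(Q(5)/P(5)) = 0.2·log₂(0.2/0.2521) = -0.06680

D_KL(Q||P) = 0.01193 + 0.40642 - 0.18276 + 0.12363 - 0.06680 = 0.29242 ≈ 0.2924 bits

These are NOT equal (difference: 0.0552 bits). KL divergence is asymmetric: D_KL(P||Q) ≠ D_KL(Q||P) in general.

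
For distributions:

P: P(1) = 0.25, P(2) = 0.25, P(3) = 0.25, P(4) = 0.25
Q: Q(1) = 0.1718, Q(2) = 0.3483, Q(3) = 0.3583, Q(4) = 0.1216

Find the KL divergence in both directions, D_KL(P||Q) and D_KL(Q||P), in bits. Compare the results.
D_KL(P||Q) = 0.1458 bits, D_KL(Q||P) = 0.1333 bits. D_KL(P||Q) is larger than D_KL(Q||P) by 0.0125 bits; the two directions differ.

D_KL(P||Q) = Σ P(x) log₂(P(x)/Q(x))

Computing term by term:
  P(1)·log₂(P(1)/Q(1)) = 0.25·log₂(0.25/0.1718) = 0.13530
  P(2)·log₂(P(2)/Q(2)) = 0.25·log₂(0.25/0.3483) = -0.11960
  P(3)·log₂(P(3)/Q(3)) = 0.25·log₂(0.25/0.3583) = -0.12981
  P(4)·log₂(P(4)/Q(4)) = 0.25·log₂(0.25/0.1216) = 0.25995

D_KL(P||Q) = 0.13530 - 0.11960 - 0.12981 + 0.25995 = 0.14584 ≈ 0.1458 bits

D_KL(Q||P) = Σ Q(x) log₂(Q(x)/P(x))

Computing term by term:
  Q(1)·log₂(Q(1)/P(1)) = 0.1718·log₂(0.1718/0.25) = -0.09298
  Q(2)·log₂(Q(2)/P(2)) = 0.3483·log₂(0.3483/0.25) = 0.16663
  Q(3)·log₂(Q(3)/P(3)) = 0.3583·log₂(0.3583/0.25) = 0.18604
  Q(4)·log₂(Q(4)/P(4)) = 0.1216·log₂(0.1216/0.25) = -0.12644

D_KL(Q||P) = -0.09298 + 0.16663 + 0.18604 - 0.12644 = 0.13325 ≈ 0.1333 bits

These are NOT equal (difference: 0.0125 bits). KL divergence is asymmetric: D_KL(P||Q) ≠ D_KL(Q||P) in general.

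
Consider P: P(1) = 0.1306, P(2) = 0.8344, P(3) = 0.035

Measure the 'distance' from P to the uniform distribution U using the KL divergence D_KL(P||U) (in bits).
0.8142 bits

U(i) = 1/3 for all i

D_KL(P||U) = Σ P(x) log₂(P(x) / (1/3))
           = Σ P(x) log₂(P(x)) + log₂(3)
           = log₂(3) - H(P)

H(P) = -Σ P(x) log₂(P(x)):
  -P(1)·log₂(P(1)) = -(0.1306)·log₂(0.1306) = 0.38354
  -P(2)·log₂(P(2)) = -(0.8344)·log₂(0.8344) = 0.21794
  -P(3)·log₂(P(3)) = -(0.035)·log₂(0.035) = 0.16928
H(P) = 0.38354 + 0.21794 + 0.16928 = 0.77076 bits

log₂(3) = 1.58496 bits

D_KL(P||U) = 1.58496 - 0.77076 = 0.81420 ≈ 0.8142 bits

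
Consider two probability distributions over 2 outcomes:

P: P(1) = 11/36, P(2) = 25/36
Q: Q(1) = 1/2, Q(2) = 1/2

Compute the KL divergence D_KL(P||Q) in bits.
0.1120 bits

D_KL(P||Q) = Σ P(x) log₂(P(x)/Q(x))

Computing term by term:
  P(1)·log₂(P(1)/Q(1)) = (11/36)·log₂((11/36)/(1/2)) = -0.21710
  P(2)·log₂(P(2)/Q(2)) = (25/36)·log₂((25/36)/(1/2)) = 0.32912

D_KL(P||Q) = -0.21710 + 0.32912 = 0.11202 ≈ 0.1120 bits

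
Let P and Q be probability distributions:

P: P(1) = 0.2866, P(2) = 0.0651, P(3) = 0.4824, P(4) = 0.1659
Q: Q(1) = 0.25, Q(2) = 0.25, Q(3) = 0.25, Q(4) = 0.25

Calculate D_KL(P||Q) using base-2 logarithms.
0.2894 bits

D_KL(P||Q) = Σ P(x) log₂(P(x)/Q(x))

Computing term by term:
  P(1)·log₂(P(1)/Q(1)) = 0.2866·log₂(0.2866/0.25) = 0.05649
  P(2)·log₂(P(2)/Q(2)) = 0.0651·log₂(0.0651/0.25) = -0.12637
  P(3)·log₂(P(3)/Q(3)) = 0.4824·log₂(0.4824/0.25) = 0.45746
  P(4)·log₂(P(4)/Q(4)) = 0.1659·log₂(0.1659/0.25) = -0.09815

D_KL(P||Q) = 0.05649 - 0.12637 + 0.45746 - 0.09815 = 0.28943 ≈ 0.2894 bits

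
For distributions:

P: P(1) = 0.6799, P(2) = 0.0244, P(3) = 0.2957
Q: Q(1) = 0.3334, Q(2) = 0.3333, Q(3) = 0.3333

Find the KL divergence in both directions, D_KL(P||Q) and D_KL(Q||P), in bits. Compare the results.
D_KL(P||Q) = 0.5559 bits, D_KL(Q||P) = 0.9720 bits. D_KL(Q||P) is larger than D_KL(P||Q) by 0.4161 bits; the two directions differ.

D_KL(P||Q) = Σ P(x) log₂(P(x)/Q(x))

Computing term by term:
  P(1)·log₂(P(1)/Q(1)) = 0.6799·log₂(0.6799/0.3334) = 0.69898
  P(2)·log₂(P(2)/Q(2)) = 0.0244·log₂(0.0244/0.3333) = -0.09203
  P(3)·log₂(P(3)/Q(3)) = 0.2957·log₂(0.2957/0.3333) = -0.05106

D_KL(P||Q) = 0.69898 - 0.09203 - 0.05106 = 0.55589 ≈ 0.5559 bits

D_KL(Q||P) = Σ Q(x) log₂(Q(x)/P(x))

Computing term by term:
  Q(1)·log₂(Q(1)/P(1)) = 0.3334·log₂(0.3334/0.6799) = -0.34276
  Q(2)·log₂(Q(2)/P(2)) = 0.3333·log₂(0.3333/0.0244) = 1.25716
  Q(3)·log₂(Q(3)/P(3)) = 0.3333·log₂(0.3333/0.2957) = 0.05756

D_KL(Q||P) = -0.34276 + 1.25716 + 0.05756 = 0.97196 ≈ 0.9720 bits

These are NOT equal (difference: 0.4161 bits). KL divergence is asymmetric: D_KL(P||Q) ≠ D_KL(Q||P) in general.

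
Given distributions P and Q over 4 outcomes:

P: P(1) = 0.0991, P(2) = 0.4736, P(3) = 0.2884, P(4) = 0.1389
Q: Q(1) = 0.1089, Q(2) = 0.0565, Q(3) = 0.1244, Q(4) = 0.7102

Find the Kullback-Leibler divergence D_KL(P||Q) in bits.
1.4621 bits

D_KL(P||Q) = Σ P(x) log₂(P(x)/Q(x))

Computing term by term:
  P(1)·log₂(P(1)/Q(1)) = 0.0991·log₂(0.0991/0.1089) = -0.01348
  P(2)·log₂(P(2)/Q(2)) = 0.4736·log₂(0.4736/0.0565) = 1.45270
  P(3)·log₂(P(3)/Q(3)) = 0.2884·log₂(0.2884/0.1244) = 0.34985
  P(4)·log₂(P(4)/Q(4)) = 0.1389·log₂(0.1389/0.7102) = -0.32700

D_KL(P||Q) = -0.01348 + 1.45270 + 0.34985 - 0.32700 = 1.46207 ≈ 1.4621 bits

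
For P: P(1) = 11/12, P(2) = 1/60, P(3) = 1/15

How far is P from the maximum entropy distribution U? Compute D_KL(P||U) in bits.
1.1110 bits

U(i) = 1/3 for all i

D_KL(P||U) = Σ P(x) log₂(P(x) / (1/3))
           = Σ P(x) log₂(P(x)) + log₂(3)
           = log₂(3) - H(P)

H(P) = -Σ P(x) log₂(P(x)):
  -P(1)·log₂(P(1)) = -(11/12)·log₂(11/12) = 0.11507
  -P(2)·log₂(P(2)) = -(1/60)·log₂(1/60) = 0.09845
  -P(3)·log₂(P(3)) = -(1/15)·log₂(1/15) = 0.26046
H(P) = 0.11507 + 0.09845 + 0.26046 = 0.47398 bits

log₂(3) = 1.58496 bits

D_KL(P||U) = 1.58496 - 0.47398 = 1.11098 ≈ 1.1110 bits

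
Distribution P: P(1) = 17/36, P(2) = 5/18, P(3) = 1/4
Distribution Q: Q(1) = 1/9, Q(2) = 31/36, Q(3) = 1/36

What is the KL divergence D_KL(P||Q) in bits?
1.3248 bits

D_KL(P||Q) = Σ P(x) log₂(P(x)/Q(x))

Computing term by term:
  P(1)·log₂(P(1)/Q(1)) = (17/36)·log₂((17/36)/(1/9)) = 0.98575
  P(2)·log₂(P(2)/Q(2)) = (5/18)·log₂((5/18)/(31/36)) = -0.45341
  P(3)·log₂(P(3)/Q(3)) = (1/4)·log₂((1/4)/(1/36)) = 0.79248

D_KL(P||Q) = 0.98575 - 0.45341 + 0.79248 = 1.32482 ≈ 1.3248 bits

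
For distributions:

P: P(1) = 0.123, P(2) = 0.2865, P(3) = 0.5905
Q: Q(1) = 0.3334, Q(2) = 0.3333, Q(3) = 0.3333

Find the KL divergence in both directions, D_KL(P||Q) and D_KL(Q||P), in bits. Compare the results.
D_KL(P||Q) = 0.2477 bits, D_KL(Q||P) = 0.2774 bits. D_KL(Q||P) is larger than D_KL(P||Q) by 0.0297 bits; the two directions differ.

D_KL(P||Q) = Σ P(x) log₂(P(x)/Q(x))

Computing term by term:
  P(1)·log₂(P(1)/Q(1)) = 0.123·log₂(0.123/0.3334) = -0.17695
  P(2)·log₂(P(2)/Q(2)) = 0.2865·log₂(0.2865/0.3333) = -0.06254
  P(3)·log₂(P(3)/Q(3)) = 0.5905·log₂(0.5905/0.3333) = 0.48723

D_KL(P||Q) = -0.17695 - 0.06254 + 0.48723 = 0.24774 ≈ 0.2477 bits

D_KL(Q||P) = Σ Q(x) log₂(Q(x)/P(x))

Computing term by term:
  Q(1)·log₂(Q(1)/P(1)) = 0.3334·log₂(0.3334/0.123) = 0.47963
  Q(2)·log₂(Q(2)/P(2)) = 0.3333·log₂(0.3333/0.2865) = 0.07275
  Q(3)·log₂(Q(3)/P(3)) = 0.3333·log₂(0.3333/0.5905) = -0.27501

D_KL(Q||P) = 0.47963 + 0.07275 - 0.27501 = 0.27737 ≈ 0.2774 bits

These are NOT equal (difference: 0.0297 bits). KL divergence is asymmetric: D_KL(P||Q) ≠ D_KL(Q||P) in general.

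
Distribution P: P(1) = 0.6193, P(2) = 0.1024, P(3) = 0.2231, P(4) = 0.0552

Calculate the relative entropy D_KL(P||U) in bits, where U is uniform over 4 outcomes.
0.5217 bits

U(i) = 1/4 for all i

D_KL(P||U) = Σ P(x) log₂(P(x) / (1/4))
           = Σ P(x) log₂(P(x)) + log₂(4)
           = log₂(4) - H(P)

H(P) = -Σ P(x) log₂(P(x)):
  -P(1)·log₂(P(1)) = -(0.6193)·log₂(0.6193) = 0.42812
  -P(2)·log₂(P(2)) = -(0.1024)·log₂(0.1024) = 0.33666
  -P(3)·log₂(P(3)) = -(0.2231)·log₂(0.2231) = 0.48284
  -P(4)·log₂(P(4)) = -(0.0552)·log₂(0.0552) = 0.23069
H(P) = 0.42812 + 0.33666 + 0.48284 + 0.23069 = 1.47831 bits

log₂(4) = 2.00000 bits

D_KL(P||U) = 2.00000 - 1.47831 = 0.52169 ≈ 0.5217 bits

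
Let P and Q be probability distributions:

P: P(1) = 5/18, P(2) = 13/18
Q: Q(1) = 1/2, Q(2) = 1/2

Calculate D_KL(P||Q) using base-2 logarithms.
0.1476 bits

D_KL(P||Q) = Σ P(x) log₂(P(x)/Q(x))

Computing term by term:
  P(1)·log₂(P(1)/Q(1)) = (5/18)·log₂((5/18)/(1/2)) = -0.23555
  P(2)·log₂(P(2)/Q(2)) = (13/18)·log₂((13/18)/(1/2)) = 0.38315

D_KL(P||Q) = -0.23555 + 0.38315 = 0.14760 ≈ 0.1476 bits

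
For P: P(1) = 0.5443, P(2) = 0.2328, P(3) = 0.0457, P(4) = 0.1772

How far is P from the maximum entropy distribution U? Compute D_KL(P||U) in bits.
0.3870 bits

U(i) = 1/4 for all i

D_KL(P||U) = Σ P(x) log₂(P(x) / (1/4))
           = Σ P(x) log₂(P(x)) + log₂(4)
           = log₂(4) - H(P)

H(P) = -Σ P(x) log₂(P(x)):
  -P(1)·log₂(P(1)) = -(0.5443)·log₂(0.5443) = 0.47764
  -P(2)·log₂(P(2)) = -(0.2328)·log₂(0.2328) = 0.48954
  -P(3)·log₂(P(3)) = -(0.0457)·log₂(0.0457) = 0.20344
  -P(4)·log₂(P(4)) = -(0.1772)·log₂(0.1772) = 0.44239
H(P) = 0.47764 + 0.48954 + 0.20344 + 0.44239 = 1.61301 bits

log₂(4) = 2.00000 bits

D_KL(P||U) = 2.00000 - 1.61301 = 0.38699 ≈ 0.3870 bits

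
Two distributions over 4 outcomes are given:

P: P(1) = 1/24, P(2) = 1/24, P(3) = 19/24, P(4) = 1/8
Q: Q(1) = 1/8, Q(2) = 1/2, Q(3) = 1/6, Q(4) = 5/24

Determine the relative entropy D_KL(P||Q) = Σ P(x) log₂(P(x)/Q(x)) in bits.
1.4721 bits

D_KL(P||Q) = Σ P(x) log₂(P(x)/Q(x))

Computing term by term:
  P(1)·log₂(P(1)/Q(1)) = (1/24)·log₂((1/24)/(1/8)) = -0.06604
  P(2)·log₂(P(2)/Q(2)) = (1/24)·log₂((1/24)/(1/2)) = -0.14937
  P(3)·log₂(P(3)/Q(3)) = (19/24)·log₂((19/24)/(1/6)) = 1.77961
  P(4)·log₂(P(4)/Q(4)) = (1/8)·log₂((1/8)/(5/24)) = -0.09212

D_KL(P||Q) = -0.06604 - 0.14937 + 1.77961 - 0.09212 = 1.47208 ≈ 1.4721 bits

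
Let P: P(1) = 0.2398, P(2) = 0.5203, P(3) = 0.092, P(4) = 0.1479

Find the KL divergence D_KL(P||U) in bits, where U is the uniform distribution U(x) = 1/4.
0.2911 bits

U(i) = 1/4 for all i

D_KL(P||U) = Σ P(x) log₂(P(x) / (1/4))
           = Σ P(x) log₂(P(x)) + log₂(4)
           = log₂(4) - H(P)

H(P) = -Σ P(x) log₂(P(x)):
  -P(1)·log₂(P(1)) = -(0.2398)·log₂(0.2398) = 0.49401
  -P(2)·log₂(P(2)) = -(0.5203)·log₂(0.5203) = 0.49043
  -P(3)·log₂(P(3)) = -(0.092)·log₂(0.092) = 0.31668
  -P(4)·log₂(P(4)) = -(0.1479)·log₂(0.1479) = 0.40781
H(P) = 0.49401 + 0.49043 + 0.31668 + 0.40781 = 1.70893 bits

log₂(4) = 2.00000 bits

D_KL(P||U) = 2.00000 - 1.70893 = 0.29107 ≈ 0.2911 bits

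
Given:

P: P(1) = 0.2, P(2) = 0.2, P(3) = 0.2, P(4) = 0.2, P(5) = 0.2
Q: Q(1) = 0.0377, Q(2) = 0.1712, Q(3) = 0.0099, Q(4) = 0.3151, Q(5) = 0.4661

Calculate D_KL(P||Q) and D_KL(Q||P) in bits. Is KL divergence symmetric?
D_KL(P||Q) = 1.0183 bits, D_KL(Q||P) = 0.6035 bits. No, KL divergence is not symmetric.

D_KL(P||Q) = Σ P(x) log₂(P(x)/Q(x))

Computing term by term:
  P(1)·log₂(P(1)/Q(1)) = 0.2·log₂(0.2/0.0377) = 0.48147
  P(2)·log₂(P(2)/Q(2)) = 0.2·log₂(0.2/0.1712) = 0.04486
  P(3)·log₂(P(3)/Q(3)) = 0.2·log₂(0.2/0.0099) = 0.86729
  P(4)·log₂(P(4)/Q(4)) = 0.2·log₂(0.2/0.3151) = -0.13116
  P(5)·log₂(P(5)/Q(5)) = 0.2·log₂(0.2/0.4661) = -0.24413

D_KL(P||Q) = 0.48147 + 0.04486 + 0.86729 - 0.13116 - 0.24413 = 1.01833 ≈ 1.0183 bits

D_KL(Q||P) = Σ Q(x) log₂(Q(x)/P(x))

Computing term by term:
  Q(1)·log₂(Q(1)/P(1)) = 0.0377·log₂(0.0377/0.2) = -0.09076
  Q(2)·log₂(Q(2)/P(2)) = 0.1712·log₂(0.1712/0.2) = -0.03840
  Q(3)·log₂(Q(3)/P(3)) = 0.0099·log₂(0.0099/0.2) = -0.04293
  Q(4)·log₂(Q(4)/P(4)) = 0.3151·log₂(0.3151/0.2) = 0.20665
  Q(5)·log₂(Q(5)/P(5)) = 0.4661·log₂(0.4661/0.2) = 0.56894

D_KL(Q||P) = -0.09076 - 0.03840 - 0.04293 + 0.20665 + 0.56894 = 0.60350 ≈ 0.6035 bits

These are NOT equal (difference: 0.4148 bits). KL divergence is asymmetric: D_KL(P||Q) ≠ D_KL(Q||P) in general.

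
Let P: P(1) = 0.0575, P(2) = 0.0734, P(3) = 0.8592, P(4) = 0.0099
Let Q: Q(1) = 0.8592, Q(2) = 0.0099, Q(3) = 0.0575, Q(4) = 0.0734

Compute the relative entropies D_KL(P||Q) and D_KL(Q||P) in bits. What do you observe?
D_KL(P||Q) = 3.3113 bits, D_KL(Q||P) = 3.3113 bits. The two directions give the same value here, because Q is a self-inverse relabeling of P; in general KL divergence is asymmetric.

D_KL(P||Q) = Σ P(x) log₂(P(x)/Q(x))

Computing term by term:
  P(1)·log₂(P(1)/Q(1)) = 0.0575·log₂(0.0575/0.8592) = -0.22433
  P(2)·log₂(P(2)/Q(2)) = 0.0734·log₂(0.0734/0.0099) = 0.21215
  P(3)·log₂(P(3)/Q(3)) = 0.8592·log₂(0.8592/0.0575) = 3.35205
  P(4)·log₂(P(4)/Q(4)) = 0.0099·log₂(0.0099/0.0734) = -0.02861

D_KL(P||Q) = -0.22433 + 0.21215 + 3.35205 - 0.02861 = 3.31126 ≈ 3.3113 bits

D_KL(Q||P) = Σ Q(x) log₂(Q(x)/P(x))

Computing term by term:
  Q(1)·log₂(Q(1)/P(1)) = 0.8592·log₂(0.8592/0.0575) = 3.35205
  Q(2)·log₂(Q(2)/P(2)) = 0.0099·log₂(0.0099/0.0734) = -0.02861
  Q(3)·log₂(Q(3)/P(3)) = 0.0575·log₂(0.0575/0.8592) = -0.22433
  Q(4)·log₂(Q(4)/P(4)) = 0.0734·log₂(0.0734/0.0099) = 0.21215

D_KL(Q||P) = 3.35205 - 0.02861 - 0.22433 + 0.21215 = 3.31126 ≈ 3.3113 bits

These ARE equal here. Q is P with outcomes relabeled (Q(1) = P(3), Q(2) = P(4), Q(3) = P(1), Q(4) = P(2)) by a relabeling that is its own inverse, so the two sums contain exactly the same terms in a different order. This is a special case — KL divergence is not symmetric in general: D_KL(P||Q) ≠ D_KL(Q||P) for most P, Q.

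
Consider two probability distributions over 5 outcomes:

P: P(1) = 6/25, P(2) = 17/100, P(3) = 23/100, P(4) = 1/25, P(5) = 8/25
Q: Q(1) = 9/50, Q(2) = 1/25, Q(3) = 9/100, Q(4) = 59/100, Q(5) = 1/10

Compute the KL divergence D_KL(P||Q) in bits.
1.1475 bits

D_KL(P||Q) = Σ P(x) log₂(P(x)/Q(x))

Computing term by term:
  P(1)·log₂(P(1)/Q(1)) = (6/25)·log₂((6/25)/(9/50)) = 0.09961
  P(2)·log₂(P(2)/Q(2)) = (17/100)·log₂((17/100)/(1/25)) = 0.35487
  P(3)·log₂(P(3)/Q(3)) = (23/100)·log₂((23/100)/(9/100)) = 0.31134
  P(4)·log₂(P(4)/Q(4)) = (1/25)·log₂((1/25)/(59/100)) = -0.15531
  P(5)·log₂(P(5)/Q(5)) = (8/25)·log₂((8/25)/(1/10)) = 0.53698

D_KL(P||Q) = 0.09961 + 0.35487 + 0.31134 - 0.15531 + 0.53698 = 1.14749 ≈ 1.1475 bits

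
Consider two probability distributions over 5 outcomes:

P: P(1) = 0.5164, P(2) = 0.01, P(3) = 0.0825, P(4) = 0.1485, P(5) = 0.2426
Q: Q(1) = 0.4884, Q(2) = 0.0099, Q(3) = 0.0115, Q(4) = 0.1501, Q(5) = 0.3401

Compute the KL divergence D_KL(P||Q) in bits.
0.1557 bits

D_KL(P||Q) = Σ P(x) log₂(P(x)/Q(x))

Computing term by term:
  P(1)·log₂(P(1)/Q(1)) = 0.5164·log₂(0.5164/0.4884) = 0.04153
  P(2)·log₂(P(2)/Q(2)) = 0.01·log₂(0.01/0.0099) = 0.00014
  P(3)·log₂(P(3)/Q(3)) = 0.0825·log₂(0.0825/0.0115) = 0.23453
  P(4)·log₂(P(4)/Q(4)) = 0.1485·log₂(0.1485/0.1501) = -0.00230
  P(5)·log₂(P(5)/Q(5)) = 0.2426·log₂(0.2426/0.3401) = -0.11824

D_KL(P||Q) = 0.04153 + 0.00014 + 0.23453 - 0.00230 - 0.11824 = 0.15566 ≈ 0.1557 bits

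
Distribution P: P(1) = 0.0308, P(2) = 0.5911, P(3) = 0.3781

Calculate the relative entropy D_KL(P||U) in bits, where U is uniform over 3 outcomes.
0.4514 bits

U(i) = 1/3 for all i

D_KL(P||U) = Σ P(x) log₂(P(x) / (1/3))
           = Σ P(x) log₂(P(x)) + log₂(3)
           = log₂(3) - H(P)

H(P) = -Σ P(x) log₂(P(x)):
  -P(1)·log₂(P(1)) = -(0.0308)·log₂(0.0308) = 0.15464
  -P(2)·log₂(P(2)) = -(0.5911)·log₂(0.5911) = 0.44836
  -P(3)·log₂(P(3)) = -(0.3781)·log₂(0.3781) = 0.53053
H(P) = 0.15464 + 0.44836 + 0.53053 = 1.13353 bits

log₂(3) = 1.58496 bits

D_KL(P||U) = 1.58496 - 1.13353 = 0.45143 ≈ 0.4514 bits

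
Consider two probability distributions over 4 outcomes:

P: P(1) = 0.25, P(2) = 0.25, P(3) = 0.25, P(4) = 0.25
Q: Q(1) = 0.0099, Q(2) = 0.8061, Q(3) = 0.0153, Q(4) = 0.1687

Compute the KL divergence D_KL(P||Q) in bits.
1.8918 bits

D_KL(P||Q) = Σ P(x) log₂(P(x)/Q(x))

Computing term by term:
  P(1)·log₂(P(1)/Q(1)) = 0.25·log₂(0.25/0.0099) = 1.16459
  P(2)·log₂(P(2)/Q(2)) = 0.25·log₂(0.25/0.8061) = -0.42226
  P(3)·log₂(P(3)/Q(3)) = 0.25·log₂(0.25/0.0153) = 1.00758
  P(4)·log₂(P(4)/Q(4)) = 0.25·log₂(0.25/0.1687) = 0.14187

D_KL(P||Q) = 1.16459 - 0.42226 + 1.00758 + 0.14187 = 1.89178 ≈ 1.8918 bits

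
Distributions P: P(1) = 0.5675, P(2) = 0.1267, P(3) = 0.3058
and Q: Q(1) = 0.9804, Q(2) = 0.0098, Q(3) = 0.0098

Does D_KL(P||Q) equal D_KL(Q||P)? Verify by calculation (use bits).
D_KL(P||Q) = 1.5381 bits, D_KL(Q||P) = 0.6885 bits. No — D_KL(P||Q) ≠ D_KL(Q||P) for this pair.

D_KL(P||Q) = Σ P(x) log₂(P(x)/Q(x))

Computing term by term:
  P(1)·log₂(P(1)/Q(1)) = 0.5675·log₂(0.5675/0.9804) = -0.44762
  P(2)·log₂(P(2)/Q(2)) = 0.1267·log₂(0.1267/0.0098) = 0.46784
  P(3)·log₂(P(3)/Q(3)) = 0.3058·log₂(0.3058/0.0098) = 1.51789

D_KL(P||Q) = -0.44762 + 0.46784 + 1.51789 = 1.53811 ≈ 1.5381 bits

D_KL(Q||P) = Σ Q(x) log₂(Q(x)/P(x))

Computing term by term:
  Q(1)·log₂(Q(1)/P(1)) = 0.9804·log₂(0.9804/0.5675) = 0.77329
  Q(2)·log₂(Q(2)/P(2)) = 0.0098·log₂(0.0098/0.1267) = -0.03619
  Q(3)·log₂(Q(3)/P(3)) = 0.0098·log₂(0.0098/0.3058) = -0.04864

D_KL(Q||P) = 0.77329 - 0.03619 - 0.04864 = 0.68846 ≈ 0.6885 bits

These are NOT equal (difference: 0.8496 bits). KL divergence is asymmetric: D_KL(P||Q) ≠ D_KL(Q||P) in general.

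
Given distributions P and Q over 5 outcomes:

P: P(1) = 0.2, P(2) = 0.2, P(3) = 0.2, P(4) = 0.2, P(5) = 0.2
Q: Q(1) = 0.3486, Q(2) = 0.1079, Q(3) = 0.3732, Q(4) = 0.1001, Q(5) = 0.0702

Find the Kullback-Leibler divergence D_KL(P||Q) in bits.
0.3396 bits

D_KL(P||Q) = Σ P(x) log₂(P(x)/Q(x))

Computing term by term:
  P(1)·log₂(P(1)/Q(1)) = 0.2·log₂(0.2/0.3486) = -0.16031
  P(2)·log₂(P(2)/Q(2)) = 0.2·log₂(0.2/0.1079) = 0.17806
  P(3)·log₂(P(3)/Q(3)) = 0.2·log₂(0.2/0.3732) = -0.17999
  P(4)·log₂(P(4)/Q(4)) = 0.2·log₂(0.2/0.1001) = 0.19971
  P(5)·log₂(P(5)/Q(5)) = 0.2·log₂(0.2/0.0702) = 0.30209

D_KL(P||Q) = -0.16031 + 0.17806 - 0.17999 + 0.19971 + 0.30209 = 0.33956 ≈ 0.3396 bits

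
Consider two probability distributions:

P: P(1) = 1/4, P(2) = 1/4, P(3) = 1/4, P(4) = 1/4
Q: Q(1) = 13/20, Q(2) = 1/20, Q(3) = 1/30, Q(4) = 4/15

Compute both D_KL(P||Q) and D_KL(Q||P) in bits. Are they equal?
D_KL(P||Q) = 0.9393 bits, D_KL(Q||P) = 0.7079 bits. No, they are not equal.

D_KL(P||Q) = Σ P(x) log₂(P(x)/Q(x))

Computing term by term:
  P(1)·log₂(P(1)/Q(1)) = (1/4)·log₂((1/4)/(13/20)) = -0.34463
  P(2)·log₂(P(2)/Q(2)) = (1/4)·log₂((1/4)/(1/20)) = 0.58048
  P(3)·log₂(P(3)/Q(3)) = (1/4)·log₂((1/4)/(1/30)) = 0.72672
  P(4)·log₂(P(4)/Q(4)) = (1/4)·log₂((1/4)/(4/15)) = -0.02328

D_KL(P||Q) = -0.34463 + 0.58048 + 0.72672 - 0.02328 = 0.93929 ≈ 0.9393 bits

D_KL(Q||P) = Σ Q(x) log₂(Q(x)/P(x))

Computing term by term:
  Q(1)·log₂(Q(1)/P(1)) = (13/20)·log₂((13/20)/(1/4)) = 0.89603
  Q(2)·log₂(Q(2)/P(2)) = (1/20)·log₂((1/20)/(1/4)) = -0.11610
  Q(3)·log₂(Q(3)/P(3)) = (1/30)·log₂((1/30)/(1/4)) = -0.09690
  Q(4)·log₂(Q(4)/P(4)) = (4/15)·log₂((4/15)/(1/4)) = 0.02483

D_KL(Q||P) = 0.89603 - 0.11610 - 0.09690 + 0.02483 = 0.70786 ≈ 0.7079 bits

These are NOT equal (difference: 0.2314 bits). KL divergence is asymmetric: D_KL(P||Q) ≠ D_KL(Q||P) in general.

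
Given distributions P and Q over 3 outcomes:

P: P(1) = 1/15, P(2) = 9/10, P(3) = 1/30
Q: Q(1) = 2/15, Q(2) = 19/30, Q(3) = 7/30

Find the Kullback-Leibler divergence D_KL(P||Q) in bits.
0.2960 bits

D_KL(P||Q) = Σ P(x) log₂(P(x)/Q(x))

Computing term by term:
  P(1)·log₂(P(1)/Q(1)) = (1/15)·log₂((1/15)/(2/15)) = -0.06667
  P(2)·log₂(P(2)/Q(2)) = (9/10)·log₂((9/10)/(19/30)) = 0.45626
  P(3)·log₂(P(3)/Q(3)) = (1/30)·log₂((1/30)/(7/30)) = -0.09358

D_KL(P||Q) = -0.06667 + 0.45626 - 0.09358 = 0.29601 ≈ 0.2960 bits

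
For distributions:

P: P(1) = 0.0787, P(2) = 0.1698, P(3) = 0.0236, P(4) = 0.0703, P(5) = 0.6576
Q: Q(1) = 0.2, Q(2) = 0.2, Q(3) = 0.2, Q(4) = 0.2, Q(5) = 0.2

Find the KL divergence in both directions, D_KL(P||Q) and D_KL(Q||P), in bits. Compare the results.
D_KL(P||Q) = 0.8044 bits, D_KL(Q||P) = 0.8912 bits. D_KL(Q||P) is larger than D_KL(P||Q) by 0.0868 bits; the two directions differ.

D_KL(P||Q) = Σ P(x) log₂(P(x)/Q(x))

Computing term by term:
  P(1)·log₂(P(1)/Q(1)) = 0.0787·log₂(0.0787/0.2) = -0.10590
  P(2)·log₂(P(2)/Q(2)) = 0.1698·log₂(0.1698/0.2) = -0.04010
  P(3)·log₂(P(3)/Q(3)) = 0.0236·log₂(0.0236/0.2) = -0.07276
  P(4)·log₂(P(4)/Q(4)) = 0.0703·log₂(0.0703/0.2) = -0.10604
  P(5)·log₂(P(5)/Q(5)) = 0.6576·log₂(0.6576/0.2) = 1.12924

D_KL(P||Q) = -0.10590 - 0.04010 - 0.07276 - 0.10604 + 1.12924 = 0.80444 ≈ 0.8044 bits

D_KL(Q||P) = Σ Q(x) log₂(Q(x)/P(x))

Computing term by term:
  Q(1)·log₂(Q(1)/P(1)) = 0.2·log₂(0.2/0.0787) = 0.26911
  Q(2)·log₂(Q(2)/P(2)) = 0.2·log₂(0.2/0.1698) = 0.04723
  Q(3)·log₂(Q(3)/P(3)) = 0.2·log₂(0.2/0.0236) = 0.61663
  Q(4)·log₂(Q(4)/P(4)) = 0.2·log₂(0.2/0.0703) = 0.30168
  Q(5)·log₂(Q(5)/P(5)) = 0.2·log₂(0.2/0.6576) = -0.34344

D_KL(Q||P) = 0.26911 + 0.04723 + 0.61663 + 0.30168 - 0.34344 = 0.89121 ≈ 0.8912 bits

These are NOT equal (difference: 0.0868 bits). KL divergence is asymmetric: D_KL(P||Q) ≠ D_KL(Q||P) in general.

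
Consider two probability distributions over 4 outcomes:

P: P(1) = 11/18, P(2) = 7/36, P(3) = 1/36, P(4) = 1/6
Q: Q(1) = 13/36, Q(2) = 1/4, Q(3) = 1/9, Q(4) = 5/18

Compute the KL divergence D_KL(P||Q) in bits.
0.2149 bits

D_KL(P||Q) = Σ P(x) log₂(P(x)/Q(x))

Computing term by term:
  P(1)·log₂(P(1)/Q(1)) = (11/18)·log₂((11/18)/(13/36)) = 0.46383
  P(2)·log₂(P(2)/Q(2)) = (7/36)·log₂((7/36)/(1/4)) = -0.07050
  P(3)·log₂(P(3)/Q(3)) = (1/36)·log₂((1/36)/(1/9)) = -0.05556
  P(4)·log₂(P(4)/Q(4)) = (1/6)·log₂((1/6)/(5/18)) = -0.12283

D_KL(P||Q) = 0.46383 - 0.07050 - 0.05556 - 0.12283 = 0.21494 ≈ 0.2149 bits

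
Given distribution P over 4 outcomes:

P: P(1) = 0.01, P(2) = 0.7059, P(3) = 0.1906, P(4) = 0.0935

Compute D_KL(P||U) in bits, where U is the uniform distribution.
0.8034 bits

U(i) = 1/4 for all i

D_KL(P||U) = Σ P(x) log₂(P(x) / (1/4))
           = Σ P(x) log₂(P(x)) + log₂(4)
           = log₂(4) - H(P)

H(P) = -Σ P(x) log₂(P(x)):
  -P(1)·log₂(P(1)) = -(0.01)·log₂(0.01) = 0.06644
  -P(2)·log₂(P(2)) = -(0.7059)·log₂(0.7059) = 0.35469
  -P(3)·log₂(P(3)) = -(0.1906)·log₂(0.1906) = 0.45580
  -P(4)·log₂(P(4)) = -(0.0935)·log₂(0.0935) = 0.31967
H(P) = 0.06644 + 0.35469 + 0.45580 + 0.31967 = 1.19660 bits

log₂(4) = 2.00000 bits

D_KL(P||U) = 2.00000 - 1.19660 = 0.80340 ≈ 0.8034 bits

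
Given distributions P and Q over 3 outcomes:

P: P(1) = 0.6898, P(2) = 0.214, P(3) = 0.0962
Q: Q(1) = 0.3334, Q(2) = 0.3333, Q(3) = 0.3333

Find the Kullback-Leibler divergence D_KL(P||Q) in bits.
0.4143 bits

D_KL(P||Q) = Σ P(x) log₂(P(x)/Q(x))

Computing term by term:
  P(1)·log₂(P(1)/Q(1)) = 0.6898·log₂(0.6898/0.3334) = 0.72355
  P(2)·log₂(P(2)/Q(2)) = 0.214·log₂(0.214/0.3333) = -0.13679
  P(3)·log₂(P(3)/Q(3)) = 0.0962·log₂(0.0962/0.3333) = -0.17246

D_KL(P||Q) = 0.72355 - 0.13679 - 0.17246 = 0.41430 ≈ 0.4143 bits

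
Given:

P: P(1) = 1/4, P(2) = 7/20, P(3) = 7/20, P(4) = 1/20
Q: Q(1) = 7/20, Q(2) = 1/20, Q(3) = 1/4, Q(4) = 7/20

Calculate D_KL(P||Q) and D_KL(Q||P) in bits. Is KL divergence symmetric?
D_KL(P||Q) = 0.8907 bits, D_KL(Q||P) = 0.8907 bits. The two values coincide for this particular pair, but no — KL divergence is not symmetric in general.

D_KL(P||Q) = Σ P(x) log₂(P(x)/Q(x))

Computing term by term:
  P(1)·log₂(P(1)/Q(1)) = (1/4)·log₂((1/4)/(7/20)) = -0.12136
  P(2)·log₂(P(2)/Q(2)) = (7/20)·log₂((7/20)/(1/20)) = 0.98257
  P(3)·log₂(P(3)/Q(3)) = (7/20)·log₂((7/20)/(1/4)) = 0.16990
  P(4)·log₂(P(4)/Q(4)) = (1/20)·log₂((1/20)/(7/20)) = -0.14037

D_KL(P||Q) = -0.12136 + 0.98257 + 0.16990 - 0.14037 = 0.89074 ≈ 0.8907 bits

D_KL(Q||P) = Σ Q(x) log₂(Q(x)/P(x))

Computing term by term:
  Q(1)·log₂(Q(1)/P(1)) = (7/20)·log₂((7/20)/(1/4)) = 0.16990
  Q(2)·log₂(Q(2)/P(2)) = (1/20)·log₂((1/20)/(7/20)) = -0.14037
  Q(3)·log₂(Q(3)/P(3)) = (1/4)·log₂((1/4)/(7/20)) = -0.12136
  Q(4)·log₂(Q(4)/P(4)) = (7/20)·log₂((7/20)/(1/20)) = 0.98257

D_KL(Q||P) = 0.16990 - 0.14037 - 0.12136 + 0.98257 = 0.89074 ≈ 0.8907 bits

These ARE equal here. Q is P with outcomes relabeled (Q(1) = P(3), Q(2) = P(4), Q(3) = P(1), Q(4) = P(2)) by a relabeling that is its own inverse, so the two sums contain exactly the same terms in a different order. This is a special case — KL divergence is not symmetric in general: D_KL(P||Q) ≠ D_KL(Q||P) for most P, Q.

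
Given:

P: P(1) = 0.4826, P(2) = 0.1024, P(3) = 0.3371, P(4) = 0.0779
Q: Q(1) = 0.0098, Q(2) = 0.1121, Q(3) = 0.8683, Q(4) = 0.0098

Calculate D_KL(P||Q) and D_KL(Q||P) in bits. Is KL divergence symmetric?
D_KL(P||Q) = 2.4726 bits, D_KL(Q||P) = 1.1155 bits. No, KL divergence is not symmetric.

D_KL(P||Q) = Σ P(x) log₂(P(x)/Q(x))

Computing term by term:
  P(1)·log₂(P(1)/Q(1)) = 0.4826·log₂(0.4826/0.0098) = 2.71313
  P(2)·log₂(P(2)/Q(2)) = 0.1024·log₂(0.1024/0.1121) = -0.01337
  P(3)·log₂(P(3)/Q(3)) = 0.3371·log₂(0.3371/0.8683) = -0.46015
  P(4)·log₂(P(4)/Q(4)) = 0.0779·log₂(0.0779/0.0098) = 0.23298

D_KL(P||Q) = 2.71313 - 0.01337 - 0.46015 + 0.23298 = 2.47259 ≈ 2.4726 bits

D_KL(Q||P) = Σ Q(x) log₂(Q(x)/P(x))

Computing term by term:
  Q(1)·log₂(Q(1)/P(1)) = 0.0098·log₂(0.0098/0.4826) = -0.05509
  Q(2)·log₂(Q(2)/P(2)) = 0.1121·log₂(0.1121/0.1024) = 0.01464
  Q(3)·log₂(Q(3)/P(3)) = 0.8683·log₂(0.8683/0.3371) = 1.18524
  Q(4)·log₂(Q(4)/P(4)) = 0.0098·log₂(0.0098/0.0779) = -0.02931

D_KL(Q||P) = -0.05509 + 0.01464 + 1.18524 - 0.02931 = 1.11548 ≈ 1.1155 bits

These are NOT equal (difference: 1.3571 bits). KL divergence is asymmetric: D_KL(P||Q) ≠ D_KL(Q||P) in general.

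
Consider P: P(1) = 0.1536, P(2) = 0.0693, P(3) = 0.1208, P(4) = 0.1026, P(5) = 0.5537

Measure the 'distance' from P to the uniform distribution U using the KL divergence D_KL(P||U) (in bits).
0.4623 bits

U(i) = 1/5 for all i

D_KL(P||U) = Σ P(x) log₂(P(x) / (1/5))
           = Σ P(x) log₂(P(x)) + log₂(5)
           = log₂(5) - H(P)

H(P) = -Σ P(x) log₂(P(x)):
  -P(1)·log₂(P(1)) = -(0.1536)·log₂(0.1536) = 0.41514
  -P(2)·log₂(P(2)) = -(0.0693)·log₂(0.0693) = 0.26687
  -P(3)·log₂(P(3)) = -(0.1208)·log₂(0.1208) = 0.36836
  -P(4)·log₂(P(4)) = -(0.1026)·log₂(0.1026) = 0.33703
  -P(5)·log₂(P(5)) = -(0.5537)·log₂(0.5537) = 0.47221
H(P) = 0.41514 + 0.26687 + 0.36836 + 0.33703 + 0.47221 = 1.85961 bits

log₂(5) = 2.32193 bits

D_KL(P||U) = 2.32193 - 1.85961 = 0.46232 ≈ 0.4623 bits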